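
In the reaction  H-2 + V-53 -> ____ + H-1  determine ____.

Conserve mass number: 2 + 53 = A + 1, so A = 54.
Conserve atomic number: 1 + 23 = Z + 1, so Z = 23.
Z = 23 is vanadium, so the species is V-54.

V-54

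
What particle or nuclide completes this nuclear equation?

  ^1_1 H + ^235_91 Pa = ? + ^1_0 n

Conserve mass number: 1 + 235 = A + 1, so A = 235.
Conserve atomic number: 1 + 91 = Z + 0, so Z = 92.
Z = 92 is uranium, so the species is ^235_92 U.

U-235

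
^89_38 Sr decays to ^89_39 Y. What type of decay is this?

ΔA = 89 − 89 = 0; ΔZ = 39 − 38 = +1.
A is unchanged and Z rises by 1 — a neutron has become a proton (β⁻ decay).

beta-minus decay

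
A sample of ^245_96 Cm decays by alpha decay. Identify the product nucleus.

Alpha decay: mass number changes by -4, atomic number by -2.
A: 245 − 4 = 241; Z: 96 − 2 = 94.
Z = 94 is plutonium, so the daughter is ^241_94 Pu.

Pu-241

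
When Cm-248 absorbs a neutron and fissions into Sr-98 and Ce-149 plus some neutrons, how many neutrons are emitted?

Conserve mass number: 249 = 98 + 149 + k, so k = 249 − 247 = 2.
Check atomic number: 96 = 38 + 58 + 0 = 96. ✓

2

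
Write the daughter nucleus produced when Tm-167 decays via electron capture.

Er-167

Electron capture: mass number changes by +0, atomic number by -1.
A: 167 = 167; Z: 69 − 1 = 68.
Z = 68 is erbium, so the daughter is Er-167.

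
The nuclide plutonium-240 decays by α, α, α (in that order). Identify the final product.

Ra-228

Start: (A, Z) = (240, 94).
After α: (236, 92).
After α: (232, 90).
After α: (228, 88).
Z = 88 is radium.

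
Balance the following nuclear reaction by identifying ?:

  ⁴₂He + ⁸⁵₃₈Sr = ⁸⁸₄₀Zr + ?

neutron

Conserve mass number: 4 + 85 = 88 + A, so A = 1.
Conserve atomic number: 2 + 38 = 40 + Z, so Z = 0.
A = 1 and Z = 0 is ¹₀n — a neutron.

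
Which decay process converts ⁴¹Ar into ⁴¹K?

beta-minus decay

ΔA = 41 − 41 = 0; ΔZ = 19 − 18 = +1.
A is unchanged and Z rises by 1 — a neutron has become a proton (β⁻ decay).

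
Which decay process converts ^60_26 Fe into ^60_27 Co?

ΔA = 60 − 60 = 0; ΔZ = 27 − 26 = +1.
A is unchanged and Z rises by 1 — a neutron has become a proton (β⁻ decay).

beta-minus decay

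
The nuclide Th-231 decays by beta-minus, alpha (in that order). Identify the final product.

Start: (A, Z) = (231, 90).
After β⁻: (231, 91).
After α: (227, 89).
Z = 89 is actinium.

Ac-227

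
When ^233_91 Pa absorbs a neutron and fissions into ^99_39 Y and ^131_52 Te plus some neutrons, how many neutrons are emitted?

Conserve mass number: 234 = 99 + 131 + k, so k = 234 − 230 = 4.
Check atomic number: 91 = 39 + 52 + 0 = 91. ✓

4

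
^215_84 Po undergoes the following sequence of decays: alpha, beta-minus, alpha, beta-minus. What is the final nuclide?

Start: (A, Z) = (215, 84).
After α: (211, 82).
After β⁻: (211, 83).
After α: (207, 81).
After β⁻: (207, 82).
Z = 82 is lead.

Pb-207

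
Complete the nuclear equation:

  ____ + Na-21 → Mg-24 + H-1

Conserve mass number: A + 21 = 24 + 1, so A = 4.
Conserve atomic number: Z + 11 = 12 + 1, so Z = 2.
A = 4 and Z = 2 is He-4 — an alpha particle.

alpha particle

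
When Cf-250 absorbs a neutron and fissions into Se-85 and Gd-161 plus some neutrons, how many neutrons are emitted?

5

Conserve mass number: 251 = 85 + 161 + k, so k = 251 − 246 = 5.
Check atomic number: 98 = 34 + 64 + 0 = 98. ✓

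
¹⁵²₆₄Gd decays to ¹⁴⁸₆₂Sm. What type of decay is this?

ΔA = 148 − 152 = -4; ΔZ = 62 − 64 = -2.
A drops by 4 and Z drops by 2 — the signature of alpha emission.

alpha decay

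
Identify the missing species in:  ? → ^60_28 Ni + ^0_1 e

Conserve mass number: A = 60 + 0, so A = 60.
Conserve atomic number: Z = 28 + 1, so Z = 29.
Z = 29 is copper, so the species is ^60_29 Cu.

Cu-60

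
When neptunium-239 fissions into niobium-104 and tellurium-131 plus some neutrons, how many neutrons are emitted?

4

Conserve mass number: 239 = 104 + 131 + k, so k = 239 − 235 = 4.
Check atomic number: 93 = 41 + 52 + 0 = 93. ✓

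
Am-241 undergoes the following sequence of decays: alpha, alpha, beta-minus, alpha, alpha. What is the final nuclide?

Start: (A, Z) = (241, 95).
After α: (237, 93).
After α: (233, 91).
After β⁻: (233, 92).
After α: (229, 90).
After α: (225, 88).
Z = 88 is radium.

Ra-225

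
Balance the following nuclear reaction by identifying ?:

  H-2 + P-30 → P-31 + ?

proton

Conserve mass number: 2 + 30 = 31 + A, so A = 1.
Conserve atomic number: 1 + 15 = 15 + Z, so Z = 1.
A = 1 and Z = 1 is H-1 — a proton.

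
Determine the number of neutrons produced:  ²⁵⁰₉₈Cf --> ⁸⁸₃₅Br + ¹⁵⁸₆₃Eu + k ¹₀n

4

Conserve mass number: 250 = 88 + 158 + k, so k = 250 − 246 = 4.
Check atomic number: 98 = 35 + 63 + 0 = 98. ✓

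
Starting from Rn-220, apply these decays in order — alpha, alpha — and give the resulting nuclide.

Pb-212

Start: (A, Z) = (220, 86).
After α: (216, 84).
After α: (212, 82).
Z = 82 is lead.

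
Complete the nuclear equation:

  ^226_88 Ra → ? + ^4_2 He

Conserve mass number: 226 = A + 4, so A = 222.
Conserve atomic number: 88 = Z + 2, so Z = 86.
Z = 86 is radon, so the species is ^222_86 Rn.

Rn-222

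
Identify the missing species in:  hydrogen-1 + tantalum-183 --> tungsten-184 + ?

Conserve mass number: 1 + 183 = 184 + A, so A = 0.
Conserve atomic number: 1 + 73 = 74 + Z, so Z = 0.
A = 0 and Z = 0 is γ — a gamma ray.

gamma ray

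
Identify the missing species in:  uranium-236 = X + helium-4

Th-232

Conserve mass number: 236 = A + 4, so A = 232.
Conserve atomic number: 92 = Z + 2, so Z = 90.
Z = 90 is thorium, so the species is thorium-232.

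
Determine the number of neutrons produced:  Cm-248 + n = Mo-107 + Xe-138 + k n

Conserve mass number: 249 = 107 + 138 + k, so k = 249 − 245 = 4.
Check atomic number: 96 = 42 + 54 + 0 = 96. ✓

4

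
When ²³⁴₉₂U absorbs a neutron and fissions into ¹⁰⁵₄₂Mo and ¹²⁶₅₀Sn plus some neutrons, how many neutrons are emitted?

Conserve mass number: 235 = 105 + 126 + k, so k = 235 − 231 = 4.
Check atomic number: 92 = 42 + 50 + 0 = 92. ✓

4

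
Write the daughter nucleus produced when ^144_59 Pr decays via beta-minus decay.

Beta-minus decay: mass number changes by +0, atomic number by +1.
A: 144 = 144; Z: 59 + 1 = 60.
Z = 60 is neodymium, so the daughter is ^144_60 Nd.

Nd-144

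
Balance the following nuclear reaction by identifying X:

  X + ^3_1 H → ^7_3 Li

Conserve mass number: A + 3 = 7, so A = 4.
Conserve atomic number: Z + 1 = 3, so Z = 2.
A = 4 and Z = 2 is ^4_2 He — an alpha particle.

alpha particle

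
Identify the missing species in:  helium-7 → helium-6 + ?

Conserve mass number: 7 = 6 + A, so A = 1.
Conserve atomic number: 2 = 2 + Z, so Z = 0.
A = 1 and Z = 0 is neutron — a neutron.

neutron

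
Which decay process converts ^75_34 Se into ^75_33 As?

beta-plus decay or electron capture

ΔA = 75 − 75 = 0; ΔZ = 33 − 34 = -1.
A is unchanged and Z drops by 1 — a proton has become a neutron (β⁺ emission or electron capture).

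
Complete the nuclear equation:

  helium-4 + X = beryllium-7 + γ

He-3

Conserve mass number: 4 + A = 7 + 0, so A = 3.
Conserve atomic number: 2 + Z = 4 + 0, so Z = 2.
Z = 2 is helium, so the species is helium-3.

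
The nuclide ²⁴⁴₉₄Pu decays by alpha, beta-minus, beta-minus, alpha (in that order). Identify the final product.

U-236

Start: (A, Z) = (244, 94).
After α: (240, 92).
After β⁻: (240, 93).
After β⁻: (240, 94).
After α: (236, 92).
Z = 92 is uranium.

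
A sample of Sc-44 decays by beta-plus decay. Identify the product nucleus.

Beta-plus decay: mass number changes by +0, atomic number by -1.
A: 44 = 44; Z: 21 − 1 = 20.
Z = 20 is calcium, so the daughter is Ca-44.

Ca-44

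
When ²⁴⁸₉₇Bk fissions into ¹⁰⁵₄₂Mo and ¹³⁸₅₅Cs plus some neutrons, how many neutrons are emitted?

5

Conserve mass number: 248 = 105 + 138 + k, so k = 248 − 243 = 5.
Check atomic number: 97 = 42 + 55 + 0 = 97. ✓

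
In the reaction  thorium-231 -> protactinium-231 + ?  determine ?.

beta-minus particle

Conserve mass number: 231 = 231 + A, so A = 0.
Conserve atomic number: 90 = 91 + Z, so Z = -1.
A = 0 and Z = -1 is e⁻ — a beta-minus particle.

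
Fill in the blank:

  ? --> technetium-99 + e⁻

Mo-99

Conserve mass number: A = 99 + 0, so A = 99.
Conserve atomic number: Z = 43 − 1, so Z = 42.
Z = 42 is molybdenum, so the species is molybdenum-99.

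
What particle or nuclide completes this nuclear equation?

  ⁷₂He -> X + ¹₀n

Conserve mass number: 7 = A + 1, so A = 6.
Conserve atomic number: 2 = Z + 0, so Z = 2.
Z = 2 is helium, so the species is ⁶₂He.

He-6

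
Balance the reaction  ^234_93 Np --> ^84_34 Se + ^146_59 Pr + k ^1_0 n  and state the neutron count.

4

Conserve mass number: 234 = 84 + 146 + k, so k = 234 − 230 = 4.
Check atomic number: 93 = 34 + 59 + 0 = 93. ✓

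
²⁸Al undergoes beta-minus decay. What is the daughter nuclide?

Beta-minus decay: mass number changes by +0, atomic number by +1.
A: 28 = 28; Z: 13 + 1 = 14.
Z = 14 is silicon, so the daughter is ²⁸Si.

Si-28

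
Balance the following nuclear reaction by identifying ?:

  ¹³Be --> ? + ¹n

Be-12

Conserve mass number: 13 = A + 1, so A = 12.
Conserve atomic number: 4 = Z + 0, so Z = 4.
Z = 4 is beryllium, so the species is ¹²Be.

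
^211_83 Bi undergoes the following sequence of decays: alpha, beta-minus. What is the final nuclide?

Pb-207

Start: (A, Z) = (211, 83).
After α: (207, 81).
After β⁻: (207, 82).
Z = 82 is lead.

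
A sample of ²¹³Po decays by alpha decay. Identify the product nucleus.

Alpha decay: mass number changes by -4, atomic number by -2.
A: 213 − 4 = 209; Z: 84 − 2 = 82.
Z = 82 is lead, so the daughter is ²⁰⁹Pb.

Pb-209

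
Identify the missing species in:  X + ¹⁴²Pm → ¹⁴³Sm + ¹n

Conserve mass number: A + 142 = 143 + 1, so A = 2.
Conserve atomic number: Z + 61 = 62 + 0, so Z = 1.
A = 2 and Z = 1 is ²H — a deuteron.

deuteron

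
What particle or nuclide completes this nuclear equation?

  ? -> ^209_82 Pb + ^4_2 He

Po-213

Conserve mass number: A = 209 + 4, so A = 213.
Conserve atomic number: Z = 82 + 2, so Z = 84.
Z = 84 is polonium, so the species is ^213_84 Po.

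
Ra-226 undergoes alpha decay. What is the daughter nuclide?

Rn-222

Alpha decay: mass number changes by -4, atomic number by -2.
A: 226 − 4 = 222; Z: 88 − 2 = 86.
Z = 86 is radon, so the daughter is Rn-222.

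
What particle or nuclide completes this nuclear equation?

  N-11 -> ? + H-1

Conserve mass number: 11 = A + 1, so A = 10.
Conserve atomic number: 7 = Z + 1, so Z = 6.
Z = 6 is carbon, so the species is C-10.

C-10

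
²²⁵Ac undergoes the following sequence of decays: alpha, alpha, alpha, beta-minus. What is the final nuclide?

Po-213

Start: (A, Z) = (225, 89).
After α: (221, 87).
After α: (217, 85).
After α: (213, 83).
After β⁻: (213, 84).
Z = 84 is polonium.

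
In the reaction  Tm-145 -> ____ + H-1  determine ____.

Er-144

Conserve mass number: 145 = A + 1, so A = 144.
Conserve atomic number: 69 = Z + 1, so Z = 68.
Z = 68 is erbium, so the species is Er-144.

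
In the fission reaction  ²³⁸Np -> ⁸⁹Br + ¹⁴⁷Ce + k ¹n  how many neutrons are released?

2

Conserve mass number: 238 = 89 + 147 + k, so k = 238 − 236 = 2.
Check atomic number: 93 = 35 + 58 + 0 = 93. ✓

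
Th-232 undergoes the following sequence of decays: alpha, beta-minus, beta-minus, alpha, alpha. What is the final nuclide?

Start: (A, Z) = (232, 90).
After α: (228, 88).
After β⁻: (228, 89).
After β⁻: (228, 90).
After α: (224, 88).
After α: (220, 86).
Z = 86 is radon.

Rn-220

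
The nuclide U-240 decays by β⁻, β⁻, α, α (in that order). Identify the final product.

Start: (A, Z) = (240, 92).
After β⁻: (240, 93).
After β⁻: (240, 94).
After α: (236, 92).
After α: (232, 90).
Z = 90 is thorium.

Th-232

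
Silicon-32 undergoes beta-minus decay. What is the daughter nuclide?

Beta-minus decay: mass number changes by +0, atomic number by +1.
A: 32 = 32; Z: 14 + 1 = 15.
Z = 15 is phosphorus, so the daughter is phosphorus-32.

P-32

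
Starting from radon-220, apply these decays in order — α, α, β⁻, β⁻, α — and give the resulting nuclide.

Start: (A, Z) = (220, 86).
After α: (216, 84).
After α: (212, 82).
After β⁻: (212, 83).
After β⁻: (212, 84).
After α: (208, 82).
Z = 82 is lead.

Pb-208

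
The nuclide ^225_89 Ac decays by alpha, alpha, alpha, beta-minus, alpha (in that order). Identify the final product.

Start: (A, Z) = (225, 89).
After α: (221, 87).
After α: (217, 85).
After α: (213, 83).
After β⁻: (213, 84).
After α: (209, 82).
Z = 82 is lead.

Pb-209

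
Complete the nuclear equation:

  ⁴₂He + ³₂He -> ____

Conserve mass number: 4 + 3 = A, so A = 7.
Conserve atomic number: 2 + 2 = Z, so Z = 4.
Z = 4 is beryllium, so the species is ⁷₄Be.

Be-7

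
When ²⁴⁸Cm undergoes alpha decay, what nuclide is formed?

Pu-244

Alpha decay: mass number changes by -4, atomic number by -2.
A: 248 − 4 = 244; Z: 96 − 2 = 94.
Z = 94 is plutonium, so the daughter is ²⁴⁴Pu.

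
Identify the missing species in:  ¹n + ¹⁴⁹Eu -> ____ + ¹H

Sm-149

Conserve mass number: 1 + 149 = A + 1, so A = 149.
Conserve atomic number: 0 + 63 = Z + 1, so Z = 62.
Z = 62 is samarium, so the species is ¹⁴⁹Sm.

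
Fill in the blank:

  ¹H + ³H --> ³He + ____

neutron

Conserve mass number: 1 + 3 = 3 + A, so A = 1.
Conserve atomic number: 1 + 1 = 2 + Z, so Z = 0.
A = 1 and Z = 0 is ¹n — a neutron.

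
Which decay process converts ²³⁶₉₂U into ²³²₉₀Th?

alpha decay

ΔA = 232 − 236 = -4; ΔZ = 90 − 92 = -2.
A drops by 4 and Z drops by 2 — the signature of alpha emission.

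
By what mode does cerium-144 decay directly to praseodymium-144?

beta-minus decay

ΔA = 144 − 144 = 0; ΔZ = 59 − 58 = +1.
A is unchanged and Z rises by 1 — a neutron has become a proton (β⁻ decay).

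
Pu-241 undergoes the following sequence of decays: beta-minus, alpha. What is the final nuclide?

Start: (A, Z) = (241, 94).
After β⁻: (241, 95).
After α: (237, 93).
Z = 93 is neptunium.

Np-237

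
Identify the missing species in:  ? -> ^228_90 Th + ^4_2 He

Conserve mass number: A = 228 + 4, so A = 232.
Conserve atomic number: Z = 90 + 2, so Z = 92.
Z = 92 is uranium, so the species is ^232_92 U.

U-232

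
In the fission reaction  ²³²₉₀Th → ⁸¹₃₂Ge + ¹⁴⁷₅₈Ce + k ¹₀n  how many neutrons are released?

Conserve mass number: 232 = 81 + 147 + k, so k = 232 − 228 = 4.
Check atomic number: 90 = 32 + 58 + 0 = 90. ✓

4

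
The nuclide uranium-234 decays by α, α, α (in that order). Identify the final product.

Rn-222

Start: (A, Z) = (234, 92).
After α: (230, 90).
After α: (226, 88).
After α: (222, 86).
Z = 86 is radon.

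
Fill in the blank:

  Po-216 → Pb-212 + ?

alpha particle

Conserve mass number: 216 = 212 + A, so A = 4.
Conserve atomic number: 84 = 82 + Z, so Z = 2.
A = 4 and Z = 2 is He-4 — an alpha particle.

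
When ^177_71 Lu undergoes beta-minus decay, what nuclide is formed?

Beta-minus decay: mass number changes by +0, atomic number by +1.
A: 177 = 177; Z: 71 + 1 = 72.
Z = 72 is hafnium, so the daughter is ^177_72 Hf.

Hf-177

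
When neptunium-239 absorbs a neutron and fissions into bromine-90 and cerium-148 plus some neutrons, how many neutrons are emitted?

2

Conserve mass number: 240 = 90 + 148 + k, so k = 240 − 238 = 2.
Check atomic number: 93 = 35 + 58 + 0 = 93. ✓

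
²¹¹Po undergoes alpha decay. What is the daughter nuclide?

Alpha decay: mass number changes by -4, atomic number by -2.
A: 211 − 4 = 207; Z: 84 − 2 = 82.
Z = 82 is lead, so the daughter is ²⁰⁷Pb.

Pb-207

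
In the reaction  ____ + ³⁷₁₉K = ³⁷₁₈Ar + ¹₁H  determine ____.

Conserve mass number: A + 37 = 37 + 1, so A = 1.
Conserve atomic number: Z + 19 = 18 + 1, so Z = 0.
A = 1 and Z = 0 is ¹₀n — a neutron.

neutron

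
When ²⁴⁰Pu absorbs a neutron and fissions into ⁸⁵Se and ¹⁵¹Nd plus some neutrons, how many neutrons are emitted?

Conserve mass number: 241 = 85 + 151 + k, so k = 241 − 236 = 5.
Check atomic number: 94 = 34 + 60 + 0 = 94. ✓

5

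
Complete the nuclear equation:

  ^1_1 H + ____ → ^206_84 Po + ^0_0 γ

Conserve mass number: 1 + A = 206 + 0, so A = 205.
Conserve atomic number: 1 + Z = 84 + 0, so Z = 83.
Z = 83 is bismuth, so the species is ^205_83 Bi.

Bi-205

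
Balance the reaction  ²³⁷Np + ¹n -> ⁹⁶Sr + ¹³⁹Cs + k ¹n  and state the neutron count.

3

Conserve mass number: 238 = 96 + 139 + k, so k = 238 − 235 = 3.
Check atomic number: 93 = 38 + 55 + 0 = 93. ✓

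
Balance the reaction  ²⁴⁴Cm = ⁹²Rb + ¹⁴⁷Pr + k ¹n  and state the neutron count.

5

Conserve mass number: 244 = 92 + 147 + k, so k = 244 − 239 = 5.
Check atomic number: 96 = 37 + 59 + 0 = 96. ✓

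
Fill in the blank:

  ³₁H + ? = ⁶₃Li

He-3

Conserve mass number: 3 + A = 6, so A = 3.
Conserve atomic number: 1 + Z = 3, so Z = 2.
Z = 2 is helium, so the species is ³₂He.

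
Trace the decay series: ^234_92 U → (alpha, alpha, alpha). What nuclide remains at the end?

Rn-222

Start: (A, Z) = (234, 92).
After α: (230, 90).
After α: (226, 88).
After α: (222, 86).
Z = 86 is radon.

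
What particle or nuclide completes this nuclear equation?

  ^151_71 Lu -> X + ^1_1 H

Yb-150

Conserve mass number: 151 = A + 1, so A = 150.
Conserve atomic number: 71 = Z + 1, so Z = 70.
Z = 70 is ytterbium, so the species is ^150_70 Yb.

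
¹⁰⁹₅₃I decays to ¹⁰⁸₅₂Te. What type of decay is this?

ΔA = 108 − 109 = -1; ΔZ = 52 − 53 = -1.
A drops by 1 and Z drops by 1 — a proton was emitted.

proton emission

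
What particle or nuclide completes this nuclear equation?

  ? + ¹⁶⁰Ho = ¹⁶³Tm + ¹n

alpha particle

Conserve mass number: A + 160 = 163 + 1, so A = 4.
Conserve atomic number: Z + 67 = 69 + 0, so Z = 2.
A = 4 and Z = 2 is ⁴He — an alpha particle.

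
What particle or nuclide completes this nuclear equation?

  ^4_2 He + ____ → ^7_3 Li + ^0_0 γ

Conserve mass number: 4 + A = 7 + 0, so A = 3.
Conserve atomic number: 2 + Z = 3 + 0, so Z = 1.
A = 3 and Z = 1 is ^3_1 H — a triton.

triton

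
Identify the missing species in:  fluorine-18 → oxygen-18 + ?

Conserve mass number: 18 = 18 + A, so A = 0.
Conserve atomic number: 9 = 8 + Z, so Z = 1.
A = 0 and Z = 1 is e⁺ — a positron.

positron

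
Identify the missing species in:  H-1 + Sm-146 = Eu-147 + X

Conserve mass number: 1 + 146 = 147 + A, so A = 0.
Conserve atomic number: 1 + 62 = 63 + Z, so Z = 0.
A = 0 and Z = 0 is γ — a gamma ray.

gamma ray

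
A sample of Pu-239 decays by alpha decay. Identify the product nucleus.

U-235

Alpha decay: mass number changes by -4, atomic number by -2.
A: 239 − 4 = 235; Z: 94 − 2 = 92.
Z = 92 is uranium, so the daughter is U-235.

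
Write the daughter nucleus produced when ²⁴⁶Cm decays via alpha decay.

Pu-242

Alpha decay: mass number changes by -4, atomic number by -2.
A: 246 − 4 = 242; Z: 96 − 2 = 94.
Z = 94 is plutonium, so the daughter is ²⁴²Pu.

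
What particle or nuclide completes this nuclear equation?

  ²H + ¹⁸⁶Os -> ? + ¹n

Ir-187

Conserve mass number: 2 + 186 = A + 1, so A = 187.
Conserve atomic number: 1 + 76 = Z + 0, so Z = 77.
Z = 77 is iridium, so the species is ¹⁸⁷Ir.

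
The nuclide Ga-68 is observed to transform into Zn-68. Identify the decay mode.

ΔA = 68 − 68 = 0; ΔZ = 30 − 31 = -1.
A is unchanged and Z drops by 1 — a proton has become a neutron (β⁺ emission or electron capture).

beta-plus decay or electron capture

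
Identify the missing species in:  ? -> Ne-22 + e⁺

Conserve mass number: A = 22 + 0, so A = 22.
Conserve atomic number: Z = 10 + 1, so Z = 11.
Z = 11 is sodium, so the species is Na-22.

Na-22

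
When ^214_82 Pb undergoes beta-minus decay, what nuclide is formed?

Bi-214

Beta-minus decay: mass number changes by +0, atomic number by +1.
A: 214 = 214; Z: 82 + 1 = 83.
Z = 83 is bismuth, so the daughter is ^214_83 Bi.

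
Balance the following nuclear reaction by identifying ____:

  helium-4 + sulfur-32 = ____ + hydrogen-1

Conserve mass number: 4 + 32 = A + 1, so A = 35.
Conserve atomic number: 2 + 16 = Z + 1, so Z = 17.
Z = 17 is chlorine, so the species is chlorine-35.

Cl-35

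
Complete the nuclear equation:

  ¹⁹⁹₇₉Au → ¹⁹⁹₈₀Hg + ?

beta-minus particle

Conserve mass number: 199 = 199 + A, so A = 0.
Conserve atomic number: 79 = 80 + Z, so Z = -1.
A = 0 and Z = -1 is ⁰₋₁e — a beta-minus particle.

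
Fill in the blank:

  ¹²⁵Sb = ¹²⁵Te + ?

beta-minus particle

Conserve mass number: 125 = 125 + A, so A = 0.
Conserve atomic number: 51 = 52 + Z, so Z = -1.
A = 0 and Z = -1 is e⁻ — a beta-minus particle.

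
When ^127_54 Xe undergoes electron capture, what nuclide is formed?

Electron capture: mass number changes by +0, atomic number by -1.
A: 127 = 127; Z: 54 − 1 = 53.
Z = 53 is iodine, so the daughter is ^127_53 I.

I-127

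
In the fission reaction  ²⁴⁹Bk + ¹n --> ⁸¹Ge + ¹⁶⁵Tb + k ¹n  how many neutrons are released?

4

Conserve mass number: 250 = 81 + 165 + k, so k = 250 − 246 = 4.
Check atomic number: 97 = 32 + 65 + 0 = 97. ✓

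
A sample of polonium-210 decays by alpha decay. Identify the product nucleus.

Alpha decay: mass number changes by -4, atomic number by -2.
A: 210 − 4 = 206; Z: 84 − 2 = 82.
Z = 82 is lead, so the daughter is lead-206.

Pb-206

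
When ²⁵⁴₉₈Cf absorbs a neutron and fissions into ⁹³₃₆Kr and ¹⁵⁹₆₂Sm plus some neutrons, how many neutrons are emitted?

3

Conserve mass number: 255 = 93 + 159 + k, so k = 255 − 252 = 3.
Check atomic number: 98 = 36 + 62 + 0 = 98. ✓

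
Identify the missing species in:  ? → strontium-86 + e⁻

Rb-86

Conserve mass number: A = 86 + 0, so A = 86.
Conserve atomic number: Z = 38 − 1, so Z = 37.
Z = 37 is rubidium, so the species is rubidium-86.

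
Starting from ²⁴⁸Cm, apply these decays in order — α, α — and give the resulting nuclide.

U-240

Start: (A, Z) = (248, 96).
After α: (244, 94).
After α: (240, 92).
Z = 92 is uranium.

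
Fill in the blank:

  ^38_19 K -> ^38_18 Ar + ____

positron

Conserve mass number: 38 = 38 + A, so A = 0.
Conserve atomic number: 19 = 18 + Z, so Z = 1.
A = 0 and Z = 1 is ^0_1 e — a positron.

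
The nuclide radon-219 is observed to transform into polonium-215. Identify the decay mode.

alpha decay

ΔA = 215 − 219 = -4; ΔZ = 84 − 86 = -2.
A drops by 4 and Z drops by 2 — the signature of alpha emission.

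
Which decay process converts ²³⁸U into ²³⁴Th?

alpha decay

ΔA = 234 − 238 = -4; ΔZ = 90 − 92 = -2.
A drops by 4 and Z drops by 2 — the signature of alpha emission.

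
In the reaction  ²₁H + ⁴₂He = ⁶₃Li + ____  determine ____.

gamma ray

Conserve mass number: 2 + 4 = 6 + A, so A = 0.
Conserve atomic number: 1 + 2 = 3 + Z, so Z = 0.
A = 0 and Z = 0 is ⁰₀γ — a gamma ray.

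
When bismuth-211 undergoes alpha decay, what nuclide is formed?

Alpha decay: mass number changes by -4, atomic number by -2.
A: 211 − 4 = 207; Z: 83 − 2 = 81.
Z = 81 is thallium, so the daughter is thallium-207.

Tl-207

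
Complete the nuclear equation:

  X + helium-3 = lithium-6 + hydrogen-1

alpha particle

Conserve mass number: A + 3 = 6 + 1, so A = 4.
Conserve atomic number: Z + 2 = 3 + 1, so Z = 2.
A = 4 and Z = 2 is helium-4 — an alpha particle.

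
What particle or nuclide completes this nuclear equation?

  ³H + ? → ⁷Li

alpha particle

Conserve mass number: 3 + A = 7, so A = 4.
Conserve atomic number: 1 + Z = 3, so Z = 2.
A = 4 and Z = 2 is ⁴He — an alpha particle.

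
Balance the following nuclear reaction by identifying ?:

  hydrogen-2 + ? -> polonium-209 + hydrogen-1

Conserve mass number: 2 + A = 209 + 1, so A = 208.
Conserve atomic number: 1 + Z = 84 + 1, so Z = 84.
Z = 84 is polonium, so the species is polonium-208.

Po-208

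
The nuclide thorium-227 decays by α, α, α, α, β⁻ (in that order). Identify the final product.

Bi-211

Start: (A, Z) = (227, 90).
After α: (223, 88).
After α: (219, 86).
After α: (215, 84).
After α: (211, 82).
After β⁻: (211, 83).
Z = 83 is bismuth.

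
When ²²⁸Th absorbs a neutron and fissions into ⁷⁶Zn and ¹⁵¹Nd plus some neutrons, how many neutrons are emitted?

2

Conserve mass number: 229 = 76 + 151 + k, so k = 229 − 227 = 2.
Check atomic number: 90 = 30 + 60 + 0 = 90. ✓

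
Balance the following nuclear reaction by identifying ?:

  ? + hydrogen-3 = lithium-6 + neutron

Conserve mass number: A + 3 = 6 + 1, so A = 4.
Conserve atomic number: Z + 1 = 3 + 0, so Z = 2.
A = 4 and Z = 2 is helium-4 — an alpha particle.

alpha particle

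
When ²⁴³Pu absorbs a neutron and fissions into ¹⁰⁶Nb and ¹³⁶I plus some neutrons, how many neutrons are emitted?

Conserve mass number: 244 = 106 + 136 + k, so k = 244 − 242 = 2.
Check atomic number: 94 = 41 + 53 + 0 = 94. ✓

2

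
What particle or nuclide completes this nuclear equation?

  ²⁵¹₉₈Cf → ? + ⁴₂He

Cm-247

Conserve mass number: 251 = A + 4, so A = 247.
Conserve atomic number: 98 = Z + 2, so Z = 96.
Z = 96 is curium, so the species is ²⁴⁷₉₆Cm.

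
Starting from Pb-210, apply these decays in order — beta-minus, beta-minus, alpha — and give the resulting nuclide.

Start: (A, Z) = (210, 82).
After β⁻: (210, 83).
After β⁻: (210, 84).
After α: (206, 82).
Z = 82 is lead.

Pb-206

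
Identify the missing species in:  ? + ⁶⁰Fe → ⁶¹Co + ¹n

Conserve mass number: A + 60 = 61 + 1, so A = 2.
Conserve atomic number: Z + 26 = 27 + 0, so Z = 1.
A = 2 and Z = 1 is ²H — a deuteron.

deuteron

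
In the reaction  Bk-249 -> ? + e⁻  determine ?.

Conserve mass number: 249 = A + 0, so A = 249.
Conserve atomic number: 97 = Z − 1, so Z = 98.
Z = 98 is californium, so the species is Cf-249.

Cf-249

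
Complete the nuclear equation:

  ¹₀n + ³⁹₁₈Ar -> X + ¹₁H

Conserve mass number: 1 + 39 = A + 1, so A = 39.
Conserve atomic number: 0 + 18 = Z + 1, so Z = 17.
Z = 17 is chlorine, so the species is ³⁹₁₇Cl.

Cl-39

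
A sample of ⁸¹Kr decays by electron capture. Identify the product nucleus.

Br-81

Electron capture: mass number changes by +0, atomic number by -1.
A: 81 = 81; Z: 36 − 1 = 35.
Z = 35 is bromine, so the daughter is ⁸¹Br.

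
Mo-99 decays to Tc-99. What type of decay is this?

ΔA = 99 − 99 = 0; ΔZ = 43 − 42 = +1.
A is unchanged and Z rises by 1 — a neutron has become a proton (β⁻ decay).

beta-minus decay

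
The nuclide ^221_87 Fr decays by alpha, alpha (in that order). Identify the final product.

Start: (A, Z) = (221, 87).
After α: (217, 85).
After α: (213, 83).
Z = 83 is bismuth.

Bi-213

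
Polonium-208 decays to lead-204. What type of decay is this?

alpha decay

ΔA = 204 − 208 = -4; ΔZ = 82 − 84 = -2.
A drops by 4 and Z drops by 2 — the signature of alpha emission.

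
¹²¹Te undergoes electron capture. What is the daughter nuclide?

Electron capture: mass number changes by +0, atomic number by -1.
A: 121 = 121; Z: 52 − 1 = 51.
Z = 51 is antimony, so the daughter is ¹²¹Sb.

Sb-121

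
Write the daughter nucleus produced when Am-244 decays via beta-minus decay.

Cm-244

Beta-minus decay: mass number changes by +0, atomic number by +1.
A: 244 = 244; Z: 95 + 1 = 96.
Z = 96 is curium, so the daughter is Cm-244.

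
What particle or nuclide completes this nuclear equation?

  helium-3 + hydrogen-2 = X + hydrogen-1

Conserve mass number: 3 + 2 = A + 1, so A = 4.
Conserve atomic number: 2 + 1 = Z + 1, so Z = 2.
A = 4 and Z = 2 is helium-4 — an alpha particle.

He-4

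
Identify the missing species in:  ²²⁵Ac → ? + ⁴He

Conserve mass number: 225 = A + 4, so A = 221.
Conserve atomic number: 89 = Z + 2, so Z = 87.
Z = 87 is francium, so the species is ²²¹Fr.

Fr-221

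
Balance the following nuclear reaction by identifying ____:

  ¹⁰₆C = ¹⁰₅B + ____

positron

Conserve mass number: 10 = 10 + A, so A = 0.
Conserve atomic number: 6 = 5 + Z, so Z = 1.
A = 0 and Z = 1 is ⁰₁e — a positron.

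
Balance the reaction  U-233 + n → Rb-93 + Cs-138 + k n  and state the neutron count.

3

Conserve mass number: 234 = 93 + 138 + k, so k = 234 − 231 = 3.
Check atomic number: 92 = 37 + 55 + 0 = 92. ✓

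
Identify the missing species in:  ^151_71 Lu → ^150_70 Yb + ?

proton

Conserve mass number: 151 = 150 + A, so A = 1.
Conserve atomic number: 71 = 70 + Z, so Z = 1.
A = 1 and Z = 1 is ^1_1 H — a proton.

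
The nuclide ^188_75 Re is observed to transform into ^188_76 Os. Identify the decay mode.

ΔA = 188 − 188 = 0; ΔZ = 76 − 75 = +1.
A is unchanged and Z rises by 1 — a neutron has become a proton (β⁻ decay).

beta-minus decay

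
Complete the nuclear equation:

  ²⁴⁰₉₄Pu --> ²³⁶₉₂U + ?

Conserve mass number: 240 = 236 + A, so A = 4.
Conserve atomic number: 94 = 92 + Z, so Z = 2.
A = 4 and Z = 2 is ⁴₂He — an alpha particle.

alpha particle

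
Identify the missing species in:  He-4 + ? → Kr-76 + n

Se-73

Conserve mass number: 4 + A = 76 + 1, so A = 73.
Conserve atomic number: 2 + Z = 36 + 0, so Z = 34.
Z = 34 is selenium, so the species is Se-73.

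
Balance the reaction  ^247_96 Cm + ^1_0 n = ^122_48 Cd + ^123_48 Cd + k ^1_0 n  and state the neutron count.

3

Conserve mass number: 248 = 122 + 123 + k, so k = 248 − 245 = 3.
Check atomic number: 96 = 48 + 48 + 0 = 96. ✓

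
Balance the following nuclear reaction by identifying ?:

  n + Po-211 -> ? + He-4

Conserve mass number: 1 + 211 = A + 4, so A = 208.
Conserve atomic number: 0 + 84 = Z + 2, so Z = 82.
Z = 82 is lead, so the species is Pb-208.

Pb-208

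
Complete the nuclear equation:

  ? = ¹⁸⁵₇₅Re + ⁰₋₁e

W-185

Conserve mass number: A = 185 + 0, so A = 185.
Conserve atomic number: Z = 75 − 1, so Z = 74.
Z = 74 is tungsten, so the species is ¹⁸⁵₇₄W.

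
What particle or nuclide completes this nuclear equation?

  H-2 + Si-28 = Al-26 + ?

alpha particle

Conserve mass number: 2 + 28 = 26 + A, so A = 4.
Conserve atomic number: 1 + 14 = 13 + Z, so Z = 2.
A = 4 and Z = 2 is He-4 — an alpha particle.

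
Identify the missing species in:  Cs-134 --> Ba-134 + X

beta-minus particle

Conserve mass number: 134 = 134 + A, so A = 0.
Conserve atomic number: 55 = 56 + Z, so Z = -1.
A = 0 and Z = -1 is e⁻ — a beta-minus particle.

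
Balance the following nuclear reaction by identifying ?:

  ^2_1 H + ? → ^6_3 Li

Conserve mass number: 2 + A = 6, so A = 4.
Conserve atomic number: 1 + Z = 3, so Z = 2.
A = 4 and Z = 2 is ^4_2 He — an alpha particle.

alpha particle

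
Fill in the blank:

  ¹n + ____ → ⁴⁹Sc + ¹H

Ti-49

Conserve mass number: 1 + A = 49 + 1, so A = 49.
Conserve atomic number: 0 + Z = 21 + 1, so Z = 22.
Z = 22 is titanium, so the species is ⁴⁹Ti.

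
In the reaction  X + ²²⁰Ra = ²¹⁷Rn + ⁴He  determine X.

Conserve mass number: A + 220 = 217 + 4, so A = 1.
Conserve atomic number: Z + 88 = 86 + 2, so Z = 0.
A = 1 and Z = 0 is ¹n — a neutron.

neutron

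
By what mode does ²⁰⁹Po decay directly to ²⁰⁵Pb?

alpha decay

ΔA = 205 − 209 = -4; ΔZ = 82 − 84 = -2.
A drops by 4 and Z drops by 2 — the signature of alpha emission.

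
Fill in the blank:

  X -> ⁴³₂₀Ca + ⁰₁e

Sc-43

Conserve mass number: A = 43 + 0, so A = 43.
Conserve atomic number: Z = 20 + 1, so Z = 21.
Z = 21 is scandium, so the species is ⁴³₂₁Sc.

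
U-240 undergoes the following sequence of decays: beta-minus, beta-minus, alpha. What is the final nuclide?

U-236

Start: (A, Z) = (240, 92).
After β⁻: (240, 93).
After β⁻: (240, 94).
After α: (236, 92).
Z = 92 is uranium.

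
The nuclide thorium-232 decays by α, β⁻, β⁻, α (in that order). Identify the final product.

Start: (A, Z) = (232, 90).
After α: (228, 88).
After β⁻: (228, 89).
After β⁻: (228, 90).
After α: (224, 88).
Z = 88 is radium.

Ra-224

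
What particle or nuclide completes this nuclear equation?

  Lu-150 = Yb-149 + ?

Conserve mass number: 150 = 149 + A, so A = 1.
Conserve atomic number: 71 = 70 + Z, so Z = 1.
A = 1 and Z = 1 is H-1 — a proton.

proton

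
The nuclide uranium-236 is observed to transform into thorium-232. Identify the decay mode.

ΔA = 232 − 236 = -4; ΔZ = 90 − 92 = -2.
A drops by 4 and Z drops by 2 — the signature of alpha emission.

alpha decay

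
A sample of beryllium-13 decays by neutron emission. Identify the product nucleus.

Neutron emission: mass number changes by -1, atomic number by +0.
A: 13 − 1 = 12; Z: 4 = 4.
Z = 4 is beryllium, so the daughter is beryllium-12.

Be-12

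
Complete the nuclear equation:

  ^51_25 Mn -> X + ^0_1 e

Cr-51

Conserve mass number: 51 = A + 0, so A = 51.
Conserve atomic number: 25 = Z + 1, so Z = 24.
Z = 24 is chromium, so the species is ^51_24 Cr.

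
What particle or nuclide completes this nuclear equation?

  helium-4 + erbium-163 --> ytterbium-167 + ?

Conserve mass number: 4 + 163 = 167 + A, so A = 0.
Conserve atomic number: 2 + 68 = 70 + Z, so Z = 0.
A = 0 and Z = 0 is γ — a gamma ray.

gamma ray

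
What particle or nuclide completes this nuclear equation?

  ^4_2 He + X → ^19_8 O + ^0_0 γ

Conserve mass number: 4 + A = 19 + 0, so A = 15.
Conserve atomic number: 2 + Z = 8 + 0, so Z = 6.
Z = 6 is carbon, so the species is ^15_6 C.

C-15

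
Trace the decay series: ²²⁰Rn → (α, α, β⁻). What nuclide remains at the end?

Bi-212

Start: (A, Z) = (220, 86).
After α: (216, 84).
After α: (212, 82).
After β⁻: (212, 83).
Z = 83 is bismuth.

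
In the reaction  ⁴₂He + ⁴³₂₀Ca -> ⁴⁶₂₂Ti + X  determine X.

neutron

Conserve mass number: 4 + 43 = 46 + A, so A = 1.
Conserve atomic number: 2 + 20 = 22 + Z, so Z = 0.
A = 1 and Z = 0 is ¹₀n — a neutron.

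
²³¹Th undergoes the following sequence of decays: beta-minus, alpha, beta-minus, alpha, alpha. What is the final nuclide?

Start: (A, Z) = (231, 90).
After β⁻: (231, 91).
After α: (227, 89).
After β⁻: (227, 90).
After α: (223, 88).
After α: (219, 86).
Z = 86 is radon.

Rn-219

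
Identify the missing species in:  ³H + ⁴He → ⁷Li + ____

Conserve mass number: 3 + 4 = 7 + A, so A = 0.
Conserve atomic number: 1 + 2 = 3 + Z, so Z = 0.
A = 0 and Z = 0 is γ — a gamma ray.

gamma ray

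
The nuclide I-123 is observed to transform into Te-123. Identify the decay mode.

beta-plus decay or electron capture

ΔA = 123 − 123 = 0; ΔZ = 52 − 53 = -1.
A is unchanged and Z drops by 1 — a proton has become a neutron (β⁺ emission or electron capture).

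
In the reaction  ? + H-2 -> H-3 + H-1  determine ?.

deuteron

Conserve mass number: A + 2 = 3 + 1, so A = 2.
Conserve atomic number: Z + 1 = 1 + 1, so Z = 1.
A = 2 and Z = 1 is H-2 — a deuteron.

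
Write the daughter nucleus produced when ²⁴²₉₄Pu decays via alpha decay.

Alpha decay: mass number changes by -4, atomic number by -2.
A: 242 − 4 = 238; Z: 94 − 2 = 92.
Z = 92 is uranium, so the daughter is ²³⁸₉₂U.

U-238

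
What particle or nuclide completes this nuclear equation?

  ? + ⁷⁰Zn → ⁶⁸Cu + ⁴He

Conserve mass number: A + 70 = 68 + 4, so A = 2.
Conserve atomic number: Z + 30 = 29 + 2, so Z = 1.
A = 2 and Z = 1 is ²H — a deuteron.

deuteron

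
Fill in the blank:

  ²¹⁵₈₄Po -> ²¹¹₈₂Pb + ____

Conserve mass number: 215 = 211 + A, so A = 4.
Conserve atomic number: 84 = 82 + Z, so Z = 2.
A = 4 and Z = 2 is ⁴₂He — an alpha particle.

alpha particle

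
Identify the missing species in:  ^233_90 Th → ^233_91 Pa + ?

Conserve mass number: 233 = 233 + A, so A = 0.
Conserve atomic number: 90 = 91 + Z, so Z = -1.
A = 0 and Z = -1 is ^0_-1 e — a beta-minus particle.

beta-minus particle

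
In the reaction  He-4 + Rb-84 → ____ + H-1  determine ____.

Sr-87

Conserve mass number: 4 + 84 = A + 1, so A = 87.
Conserve atomic number: 2 + 37 = Z + 1, so Z = 38.
Z = 38 is strontium, so the species is Sr-87.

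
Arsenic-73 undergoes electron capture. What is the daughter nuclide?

Electron capture: mass number changes by +0, atomic number by -1.
A: 73 = 73; Z: 33 − 1 = 32.
Z = 32 is germanium, so the daughter is germanium-73.

Ge-73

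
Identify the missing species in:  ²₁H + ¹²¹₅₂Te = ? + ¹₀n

Conserve mass number: 2 + 121 = A + 1, so A = 122.
Conserve atomic number: 1 + 52 = Z + 0, so Z = 53.
Z = 53 is iodine, so the species is ¹²²₅₃I.

I-122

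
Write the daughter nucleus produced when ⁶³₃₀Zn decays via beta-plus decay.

Cu-63

Beta-plus decay: mass number changes by +0, atomic number by -1.
A: 63 = 63; Z: 30 − 1 = 29.
Z = 29 is copper, so the daughter is ⁶³₂₉Cu.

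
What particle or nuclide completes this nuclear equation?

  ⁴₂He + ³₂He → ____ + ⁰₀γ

Conserve mass number: 4 + 3 = A + 0, so A = 7.
Conserve atomic number: 2 + 2 = Z + 0, so Z = 4.
Z = 4 is beryllium, so the species is ⁷₄Be.

Be-7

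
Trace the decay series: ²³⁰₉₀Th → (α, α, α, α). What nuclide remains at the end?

Start: (A, Z) = (230, 90).
After α: (226, 88).
After α: (222, 86).
After α: (218, 84).
After α: (214, 82).
Z = 82 is lead.

Pb-214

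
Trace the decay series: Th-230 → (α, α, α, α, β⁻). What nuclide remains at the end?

Start: (A, Z) = (230, 90).
After α: (226, 88).
After α: (222, 86).
After α: (218, 84).
After α: (214, 82).
After β⁻: (214, 83).
Z = 83 is bismuth.

Bi-214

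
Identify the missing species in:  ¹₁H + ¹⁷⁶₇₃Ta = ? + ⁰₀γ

W-177

Conserve mass number: 1 + 176 = A + 0, so A = 177.
Conserve atomic number: 1 + 73 = Z + 0, so Z = 74.
Z = 74 is tungsten, so the species is ¹⁷⁷₇₄W.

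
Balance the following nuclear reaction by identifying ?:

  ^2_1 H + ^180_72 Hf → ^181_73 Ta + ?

Conserve mass number: 2 + 180 = 181 + A, so A = 1.
Conserve atomic number: 1 + 72 = 73 + Z, so Z = 0.
A = 1 and Z = 0 is ^1_0 n — a neutron.

neutron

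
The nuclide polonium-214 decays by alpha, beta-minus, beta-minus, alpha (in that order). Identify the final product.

Start: (A, Z) = (214, 84).
After α: (210, 82).
After β⁻: (210, 83).
After β⁻: (210, 84).
After α: (206, 82).
Z = 82 is lead.

Pb-206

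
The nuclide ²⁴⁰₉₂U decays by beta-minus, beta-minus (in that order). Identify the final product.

Start: (A, Z) = (240, 92).
After β⁻: (240, 93).
After β⁻: (240, 94).
Z = 94 is plutonium.

Pu-240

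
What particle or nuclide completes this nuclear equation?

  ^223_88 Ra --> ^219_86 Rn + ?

Conserve mass number: 223 = 219 + A, so A = 4.
Conserve atomic number: 88 = 86 + Z, so Z = 2.
A = 4 and Z = 2 is ^4_2 He — an alpha particle.

alpha particle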